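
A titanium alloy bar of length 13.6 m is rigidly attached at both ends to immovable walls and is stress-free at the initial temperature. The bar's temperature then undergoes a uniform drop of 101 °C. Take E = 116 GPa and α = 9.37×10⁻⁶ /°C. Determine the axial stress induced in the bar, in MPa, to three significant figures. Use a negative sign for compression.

110 MPa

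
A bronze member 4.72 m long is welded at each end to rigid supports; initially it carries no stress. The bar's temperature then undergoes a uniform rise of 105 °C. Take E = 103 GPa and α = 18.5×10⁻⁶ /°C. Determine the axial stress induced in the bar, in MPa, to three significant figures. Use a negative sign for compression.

Free thermal expansion αLΔT = 18.5e-6 · 4720 · 105 = 9.169 mm.
The walls impose strain ε = −(9.169)/4720 = -1.9425e-03; σ = Eε = 103000 · -1.9425e-03 = -200.1 MPa.

-200 MPa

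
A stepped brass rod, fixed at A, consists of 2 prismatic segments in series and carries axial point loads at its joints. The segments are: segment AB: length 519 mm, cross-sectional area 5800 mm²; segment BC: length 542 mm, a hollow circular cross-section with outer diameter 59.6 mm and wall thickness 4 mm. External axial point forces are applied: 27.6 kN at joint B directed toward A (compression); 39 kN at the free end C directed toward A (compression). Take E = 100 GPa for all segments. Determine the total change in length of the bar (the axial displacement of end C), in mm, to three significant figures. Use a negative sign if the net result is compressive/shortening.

-0.362 mm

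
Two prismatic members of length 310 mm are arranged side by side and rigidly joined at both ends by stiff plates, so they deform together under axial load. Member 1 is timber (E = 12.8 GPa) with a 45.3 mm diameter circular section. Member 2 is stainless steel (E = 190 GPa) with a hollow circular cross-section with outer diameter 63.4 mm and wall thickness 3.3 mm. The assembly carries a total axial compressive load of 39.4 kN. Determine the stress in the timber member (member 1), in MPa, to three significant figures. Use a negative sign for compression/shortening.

A_1 = 1612 mm².
A_2 = 623.1 mm².
Equal strain + equilibrium ⇒ each member carries load in proportion to AE: A₁E₁ = 20630000 N, A₂E₂ = 118400000 N, ΣAE = 139000000 N.
σ₁ = P·E₁/ΣAE = -39400·12800/139000000 = -3.628 MPa.

-3.63 MPa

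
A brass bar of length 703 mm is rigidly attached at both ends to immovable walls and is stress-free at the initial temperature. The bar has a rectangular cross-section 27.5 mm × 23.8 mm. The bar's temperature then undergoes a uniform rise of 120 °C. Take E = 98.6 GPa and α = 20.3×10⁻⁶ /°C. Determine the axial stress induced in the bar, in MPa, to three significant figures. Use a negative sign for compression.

-240 MPa

Free thermal expansion αLΔT = 20.3e-6 · 703 · 120 = 1.713 mm.
The walls impose strain ε = −(1.713)/703 = -2.4360e-03; σ = Eε = 98600 · -2.4360e-03 = -240.2 MPa.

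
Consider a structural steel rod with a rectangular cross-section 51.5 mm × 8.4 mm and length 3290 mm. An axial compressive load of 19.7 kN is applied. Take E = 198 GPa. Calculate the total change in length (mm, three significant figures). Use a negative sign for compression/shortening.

A = 432.6 mm².
δ_mech = NL/(AE) = -19700·3290/(432.6·198000) = -0.7567 mm.

-0.757 mm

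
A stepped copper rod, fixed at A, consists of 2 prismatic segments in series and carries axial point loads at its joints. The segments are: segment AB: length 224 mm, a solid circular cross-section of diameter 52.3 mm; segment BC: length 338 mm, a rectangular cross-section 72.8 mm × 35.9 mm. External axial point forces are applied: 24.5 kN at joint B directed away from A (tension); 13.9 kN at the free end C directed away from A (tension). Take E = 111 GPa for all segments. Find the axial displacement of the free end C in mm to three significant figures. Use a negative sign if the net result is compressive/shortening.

Internal axial forces (sectioning from the free end, tension +): N_BC = 13.9 kN, N_AB = 38.4 kN.
A_AB = 2148 mm².
A_BC = 2614 mm².
δ_AB = 38400·224/(2148·111000) = 0.03607 mm
δ_BC = 13900·338/(2614·111000) = 0.0162 mm
δ = Σδ_i = 0.05227 mm.

0.0523 mm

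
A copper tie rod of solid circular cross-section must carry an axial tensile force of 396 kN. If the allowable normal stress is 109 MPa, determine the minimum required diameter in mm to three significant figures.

Required area A ≥ P/σ_allow = 396000/109 = 3633 mm².
For a solid circular section, d ≥ √(4A/π) = 68.01 mm.

68.0 mm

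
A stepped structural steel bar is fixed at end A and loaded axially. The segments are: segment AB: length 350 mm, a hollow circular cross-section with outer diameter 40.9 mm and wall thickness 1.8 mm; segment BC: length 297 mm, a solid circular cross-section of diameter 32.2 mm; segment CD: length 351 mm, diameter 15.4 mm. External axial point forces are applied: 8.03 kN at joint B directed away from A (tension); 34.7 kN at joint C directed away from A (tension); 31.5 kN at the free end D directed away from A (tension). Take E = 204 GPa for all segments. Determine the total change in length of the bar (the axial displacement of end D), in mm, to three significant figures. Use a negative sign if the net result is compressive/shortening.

Internal axial forces (sectioning from the free end, tension +): N_CD = 31.5 kN, N_BC = 66.2 kN, N_AB = 74.23 kN.
A_AB = 221.1 mm².
A_BC = 814.3 mm².
A_CD = 186.3 mm².
δ_AB = 74230·350/(221.1·204000) = 0.576 mm
δ_BC = 66200·297/(814.3·204000) = 0.1184 mm
δ_CD = 31500·351/(186.3·204000) = 0.291 mm
δ = Σδ_i = 0.9853 mm.

0.985 mm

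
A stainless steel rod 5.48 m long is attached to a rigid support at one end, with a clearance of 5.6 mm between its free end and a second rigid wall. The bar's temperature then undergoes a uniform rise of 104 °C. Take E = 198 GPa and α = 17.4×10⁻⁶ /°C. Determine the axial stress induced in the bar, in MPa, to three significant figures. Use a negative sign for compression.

-156 MPa

Free thermal expansion αLΔT = 17.4e-6 · 5480 · 104 = 9.917 mm.
The walls engage after the gap closes; constrained expansion = 9.917 − 5.6 = 4.317 mm.
The walls impose strain ε = −(4.317)/5480 = -7.8770e-04; σ = Eε = 198000 · -7.8770e-04 = -156 MPa.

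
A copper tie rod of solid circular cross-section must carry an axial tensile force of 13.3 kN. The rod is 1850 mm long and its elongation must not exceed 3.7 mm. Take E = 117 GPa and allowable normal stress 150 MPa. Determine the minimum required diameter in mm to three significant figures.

Required area A ≥ P/σ_allow = 13300/150 = 88.67 mm².
For a solid circular section, d ≥ √(4A/π) = 10.63 mm.
Elongation limit: A ≥ PL/(Eδ_allow) = 13300·1850/(117000·3.7) = 56.84 mm² ⇒ d ≥ 8.507 mm.
The stress limit governs.

10.6 mm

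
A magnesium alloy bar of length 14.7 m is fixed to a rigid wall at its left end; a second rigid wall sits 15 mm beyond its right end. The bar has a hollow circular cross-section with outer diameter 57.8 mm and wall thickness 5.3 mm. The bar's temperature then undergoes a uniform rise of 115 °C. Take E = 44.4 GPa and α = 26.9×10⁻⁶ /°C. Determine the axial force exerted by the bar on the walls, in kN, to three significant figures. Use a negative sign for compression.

Free thermal expansion αLΔT = 26.9e-6 · 14700 · 115 = 45.47 mm.
The walls engage after the gap closes; constrained expansion = 45.47 − 15 = 30.47 mm.
The walls impose strain ε = −(30.47)/14700 = -2.0731e-03; σ = Eε = 44400 · -2.0731e-03 = -92.05 MPa.
Wall reaction R = σ·A = -92.05·874.1 = -80460 N = -80.46 kN.

-80.5 kN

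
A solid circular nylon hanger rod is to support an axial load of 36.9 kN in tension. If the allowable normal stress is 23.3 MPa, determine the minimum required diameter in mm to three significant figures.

44.9 mm

Required area A ≥ P/σ_allow = 36900/23.3 = 1584 mm².
For a solid circular section, d ≥ √(4A/π) = 44.9 mm.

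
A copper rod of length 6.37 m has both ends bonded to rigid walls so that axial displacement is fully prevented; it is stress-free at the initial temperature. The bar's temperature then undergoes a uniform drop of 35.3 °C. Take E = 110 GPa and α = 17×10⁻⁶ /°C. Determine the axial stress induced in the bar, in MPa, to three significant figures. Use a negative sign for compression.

Free thermal expansion αLΔT = 17e-6 · 6370 · -35.3 = -3.823 mm.
The walls impose strain ε = −(-3.823)/6370 = 6.0010e-04; σ = Eε = 110000 · 6.0010e-04 = 66.01 MPa.

66.0 MPa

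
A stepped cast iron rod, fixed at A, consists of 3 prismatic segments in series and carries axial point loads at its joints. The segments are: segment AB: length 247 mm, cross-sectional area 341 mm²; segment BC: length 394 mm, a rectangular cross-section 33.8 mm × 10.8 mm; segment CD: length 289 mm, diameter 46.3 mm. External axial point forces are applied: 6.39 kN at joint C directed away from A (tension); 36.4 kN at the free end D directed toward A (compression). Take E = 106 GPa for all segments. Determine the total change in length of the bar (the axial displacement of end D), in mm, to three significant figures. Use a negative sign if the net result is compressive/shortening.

-0.570 mm

Internal axial forces (sectioning from the free end, tension +): N_CD = -36.4 kN, N_BC = -30.01 kN, N_AB = -30.01 kN.
A_BC = 365 mm².
A_CD = 1684 mm².
δ_AB = -30010·247/(341·106000) = -0.2051 mm
δ_BC = -30010·394/(365·106000) = -0.3056 mm
δ_CD = -36400·289/(1684·106000) = -0.05894 mm
δ = Σδ_i = -0.5696 mm.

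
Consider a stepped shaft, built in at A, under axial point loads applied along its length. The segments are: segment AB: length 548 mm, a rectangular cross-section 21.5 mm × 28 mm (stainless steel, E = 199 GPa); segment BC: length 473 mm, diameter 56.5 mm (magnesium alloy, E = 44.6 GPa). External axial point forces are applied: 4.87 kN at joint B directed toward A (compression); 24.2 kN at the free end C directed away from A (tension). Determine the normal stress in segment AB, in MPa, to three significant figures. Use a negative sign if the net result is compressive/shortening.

Internal axial forces (sectioning from the free end, tension +): N_BC = 24.2 kN, N_AB = 19.33 kN.
A_AB = 602 mm².
σ_AB = N_AB/A_AB = 19330/602 = 32.11 MPa.

32.1 MPa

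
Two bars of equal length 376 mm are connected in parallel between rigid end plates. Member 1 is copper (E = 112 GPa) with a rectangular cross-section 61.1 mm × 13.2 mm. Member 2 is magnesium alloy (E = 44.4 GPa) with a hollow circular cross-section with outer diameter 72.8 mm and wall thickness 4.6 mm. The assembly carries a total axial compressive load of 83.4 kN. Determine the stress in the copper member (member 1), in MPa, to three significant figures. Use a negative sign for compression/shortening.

A_1 = 806.5 mm².
A_2 = 985.6 mm².
Equal strain + equilibrium ⇒ each member carries load in proportion to AE: A₁E₁ = 90330000 N, A₂E₂ = 43760000 N, ΣAE = 134100000 N.
σ₁ = P·E₁/ΣAE = -83400·112000/134100000 = -69.66 MPa.

-69.7 MPa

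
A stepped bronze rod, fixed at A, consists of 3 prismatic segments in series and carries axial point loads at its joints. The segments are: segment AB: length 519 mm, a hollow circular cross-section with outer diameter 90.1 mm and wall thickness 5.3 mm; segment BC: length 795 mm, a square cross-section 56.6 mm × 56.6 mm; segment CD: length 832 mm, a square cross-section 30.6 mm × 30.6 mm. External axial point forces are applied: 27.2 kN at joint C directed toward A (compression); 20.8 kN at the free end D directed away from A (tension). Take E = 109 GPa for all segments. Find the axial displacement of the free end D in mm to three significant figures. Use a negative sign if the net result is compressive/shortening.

0.133 mm

Internal axial forces (sectioning from the free end, tension +): N_CD = 20.8 kN, N_BC = -6.4 kN, N_AB = -6.4 kN.
A_AB = 1412 mm².
A_BC = 3204 mm².
A_CD = 936.4 mm².
δ_AB = -6400·519/(1412·109000) = -0.02158 mm
δ_BC = -6400·795/(3204·109000) = -0.01457 mm
δ_CD = 20800·832/(936.4·109000) = 0.1696 mm
δ = Σδ_i = 0.1334 mm.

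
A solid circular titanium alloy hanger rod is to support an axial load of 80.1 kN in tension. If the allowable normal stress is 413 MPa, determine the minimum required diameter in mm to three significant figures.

Required area A ≥ P/σ_allow = 80100/413 = 193.9 mm².
For a solid circular section, d ≥ √(4A/π) = 15.71 mm.

15.7 mm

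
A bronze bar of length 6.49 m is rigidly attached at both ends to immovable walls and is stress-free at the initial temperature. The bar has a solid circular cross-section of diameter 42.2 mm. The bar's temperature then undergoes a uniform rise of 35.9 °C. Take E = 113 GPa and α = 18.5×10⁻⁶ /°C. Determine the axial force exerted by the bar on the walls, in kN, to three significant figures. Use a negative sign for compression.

-105 kN

Free thermal expansion αLΔT = 18.5e-6 · 6490 · 35.9 = 4.31 mm.
The walls impose strain ε = −(4.31)/6490 = -6.6415e-04; σ = Eε = 113000 · -6.6415e-04 = -75.05 MPa.
Wall reaction R = σ·A = -75.05·1399 = -105000 N = -105 kN.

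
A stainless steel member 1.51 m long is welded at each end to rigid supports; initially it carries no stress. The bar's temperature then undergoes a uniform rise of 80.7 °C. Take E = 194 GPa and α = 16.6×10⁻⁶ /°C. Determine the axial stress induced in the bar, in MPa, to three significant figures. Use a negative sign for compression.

-260 MPa

Free thermal expansion αLΔT = 16.6e-6 · 1510 · 80.7 = 2.023 mm.
The walls impose strain ε = −(2.023)/1510 = -1.3396e-03; σ = Eε = 194000 · -1.3396e-03 = -259.9 MPa.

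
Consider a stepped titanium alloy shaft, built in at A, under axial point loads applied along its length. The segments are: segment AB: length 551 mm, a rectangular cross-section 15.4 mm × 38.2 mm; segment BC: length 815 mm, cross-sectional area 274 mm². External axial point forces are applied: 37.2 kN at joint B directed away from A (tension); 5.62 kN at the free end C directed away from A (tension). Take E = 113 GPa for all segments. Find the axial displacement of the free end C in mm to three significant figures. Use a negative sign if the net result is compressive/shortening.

0.503 mm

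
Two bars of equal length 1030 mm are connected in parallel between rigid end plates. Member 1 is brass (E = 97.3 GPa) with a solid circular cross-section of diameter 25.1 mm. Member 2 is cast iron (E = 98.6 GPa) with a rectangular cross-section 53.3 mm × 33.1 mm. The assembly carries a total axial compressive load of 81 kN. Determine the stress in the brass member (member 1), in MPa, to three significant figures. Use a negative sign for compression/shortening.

-35.5 MPa

A_1 = 494.8 mm².
A_2 = 1764 mm².
Equal strain + equilibrium ⇒ each member carries load in proportion to AE: A₁E₁ = 48140000 N, A₂E₂ = 174000000 N, ΣAE = 222100000 N.
σ₁ = P·E₁/ΣAE = -81000·97300/222100000 = -35.49 MPa.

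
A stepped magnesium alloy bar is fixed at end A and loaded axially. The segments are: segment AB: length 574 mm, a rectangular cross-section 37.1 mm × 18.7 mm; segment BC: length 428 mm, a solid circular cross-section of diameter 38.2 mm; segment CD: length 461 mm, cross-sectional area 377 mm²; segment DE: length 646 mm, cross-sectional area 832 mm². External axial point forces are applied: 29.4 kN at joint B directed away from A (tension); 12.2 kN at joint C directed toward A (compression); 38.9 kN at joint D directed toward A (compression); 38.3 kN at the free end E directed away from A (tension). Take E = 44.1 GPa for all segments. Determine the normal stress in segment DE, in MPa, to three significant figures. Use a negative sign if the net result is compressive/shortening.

46.0 MPa

Internal axial forces (sectioning from the free end, tension +): N_DE = 38.3 kN, N_CD = -0.6 kN, N_BC = -12.8 kN, N_AB = 16.6 kN.
σ_DE = N_DE/A_DE = 38300/832 = 46.03 MPa.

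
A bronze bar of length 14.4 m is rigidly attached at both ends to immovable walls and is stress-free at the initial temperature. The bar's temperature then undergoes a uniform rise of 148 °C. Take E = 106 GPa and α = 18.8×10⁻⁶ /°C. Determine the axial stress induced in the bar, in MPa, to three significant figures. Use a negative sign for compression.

Free thermal expansion αLΔT = 18.8e-6 · 14400 · 148 = 40.07 mm.
The walls impose strain ε = −(40.07)/14400 = -2.7824e-03; σ = Eε = 106000 · -2.7824e-03 = -294.9 MPa.

-295 MPa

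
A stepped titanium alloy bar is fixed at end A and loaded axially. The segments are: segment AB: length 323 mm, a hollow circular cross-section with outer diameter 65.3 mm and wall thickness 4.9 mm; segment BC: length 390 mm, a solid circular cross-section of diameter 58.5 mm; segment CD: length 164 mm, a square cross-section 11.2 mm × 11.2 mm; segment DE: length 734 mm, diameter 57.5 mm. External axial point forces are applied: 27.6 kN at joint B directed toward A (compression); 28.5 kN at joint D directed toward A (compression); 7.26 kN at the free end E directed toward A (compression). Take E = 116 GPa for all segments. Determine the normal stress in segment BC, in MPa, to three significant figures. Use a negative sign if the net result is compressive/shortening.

-13.3 MPa

Internal axial forces (sectioning from the free end, tension +): N_DE = -7.26 kN, N_CD = -35.76 kN, N_BC = -35.76 kN, N_AB = -63.36 kN.
A_BC = 2688 mm².
σ_BC = N_BC/A_BC = -35760/2688 = -13.3 MPa.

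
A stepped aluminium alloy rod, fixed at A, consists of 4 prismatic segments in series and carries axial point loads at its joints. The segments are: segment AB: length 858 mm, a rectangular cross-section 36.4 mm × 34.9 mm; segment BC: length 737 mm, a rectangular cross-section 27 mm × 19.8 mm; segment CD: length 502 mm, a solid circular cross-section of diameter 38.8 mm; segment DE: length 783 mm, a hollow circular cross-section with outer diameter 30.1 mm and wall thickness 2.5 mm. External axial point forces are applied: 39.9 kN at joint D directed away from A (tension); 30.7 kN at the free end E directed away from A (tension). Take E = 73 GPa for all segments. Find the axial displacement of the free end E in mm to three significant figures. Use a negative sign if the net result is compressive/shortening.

3.92 mm

Internal axial forces (sectioning from the free end, tension +): N_DE = 30.7 kN, N_CD = 70.6 kN, N_BC = 70.6 kN, N_AB = 70.6 kN.
A_AB = 1270 mm².
A_BC = 534.6 mm².
A_CD = 1182 mm².
A_DE = 216.8 mm².
δ_AB = 70600·858/(1270·73000) = 0.6532 mm
δ_BC = 70600·737/(534.6·73000) = 1.333 mm
δ_CD = 70600·502/(1182·73000) = 0.4106 mm
δ_DE = 30700·783/(216.8·73000) = 1.519 mm
δ = Σδ_i = 3.916 mm.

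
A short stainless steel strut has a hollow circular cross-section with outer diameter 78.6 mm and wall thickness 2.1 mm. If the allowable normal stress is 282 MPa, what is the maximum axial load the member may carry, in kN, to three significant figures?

A = 504.7 mm².
P_max = σ_allow · A = 282 · 504.7 = 142300 N = 142.3 kN.

142 kN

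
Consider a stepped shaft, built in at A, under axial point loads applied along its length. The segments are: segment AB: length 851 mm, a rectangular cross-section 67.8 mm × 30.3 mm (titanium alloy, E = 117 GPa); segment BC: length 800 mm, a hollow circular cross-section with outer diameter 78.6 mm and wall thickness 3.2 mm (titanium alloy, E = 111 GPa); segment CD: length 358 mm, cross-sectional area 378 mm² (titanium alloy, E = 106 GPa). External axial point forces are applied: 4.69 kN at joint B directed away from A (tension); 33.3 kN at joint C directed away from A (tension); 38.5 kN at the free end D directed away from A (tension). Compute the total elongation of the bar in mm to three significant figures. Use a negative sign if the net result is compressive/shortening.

1.30 mm

Internal axial forces (sectioning from the free end, tension +): N_CD = 38.5 kN, N_BC = 71.8 kN, N_AB = 76.49 kN.
A_AB = 2054 mm².
A_BC = 758 mm².
δ_AB = 76490·851/(2054·117000) = 0.2708 mm
δ_BC = 71800·800/(758·111000) = 0.6827 mm
δ_CD = 38500·358/(378·106000) = 0.344 mm
δ = Σδ_i = 1.297 mm.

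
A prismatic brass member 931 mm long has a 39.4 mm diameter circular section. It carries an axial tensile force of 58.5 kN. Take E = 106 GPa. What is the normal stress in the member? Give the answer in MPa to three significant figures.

48.0 MPa

A = 1219 mm².
σ = N/A = 58500/1219 = 47.98 MPa.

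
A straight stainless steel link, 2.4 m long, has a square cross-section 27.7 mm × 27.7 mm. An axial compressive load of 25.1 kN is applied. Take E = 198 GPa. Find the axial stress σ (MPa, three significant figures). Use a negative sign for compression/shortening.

-32.7 MPa

A = 767.3 mm².
σ = N/A = -25100/767.3 = -32.71 MPa.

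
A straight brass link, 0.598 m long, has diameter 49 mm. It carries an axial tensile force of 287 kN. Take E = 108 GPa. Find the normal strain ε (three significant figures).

A = 1886 mm².
σ = N/A = 152.2 MPa; ε = σ/E = 152.2/108000 = 1.409e-03.

0.00141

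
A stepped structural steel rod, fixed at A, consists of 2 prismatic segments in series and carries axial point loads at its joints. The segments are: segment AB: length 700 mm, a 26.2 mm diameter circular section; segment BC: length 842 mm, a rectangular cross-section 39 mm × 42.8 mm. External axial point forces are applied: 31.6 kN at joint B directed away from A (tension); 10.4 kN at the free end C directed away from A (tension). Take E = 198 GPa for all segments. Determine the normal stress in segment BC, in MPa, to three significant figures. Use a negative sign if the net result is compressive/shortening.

6.23 MPa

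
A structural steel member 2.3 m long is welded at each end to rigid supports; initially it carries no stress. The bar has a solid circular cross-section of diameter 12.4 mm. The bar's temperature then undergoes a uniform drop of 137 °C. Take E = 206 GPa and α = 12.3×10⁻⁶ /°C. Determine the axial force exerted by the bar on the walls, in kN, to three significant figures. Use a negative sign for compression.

41.9 kN

Free thermal expansion αLΔT = 12.3e-6 · 2300 · -137 = -3.876 mm.
The walls impose strain ε = −(-3.876)/2300 = 1.6851e-03; σ = Eε = 206000 · 1.6851e-03 = 347.1 MPa.
Wall reaction R = σ·A = 347.1·120.8 = 41920 N = 41.92 kN.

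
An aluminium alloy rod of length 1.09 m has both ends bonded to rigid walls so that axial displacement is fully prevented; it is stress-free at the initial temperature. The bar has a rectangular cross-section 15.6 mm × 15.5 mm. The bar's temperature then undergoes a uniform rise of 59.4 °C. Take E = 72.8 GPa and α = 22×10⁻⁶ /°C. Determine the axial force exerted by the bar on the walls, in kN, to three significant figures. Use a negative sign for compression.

Free thermal expansion αLΔT = 22e-6 · 1090 · 59.4 = 1.424 mm.
The walls impose strain ε = −(1.424)/1090 = -1.3068e-03; σ = Eε = 72800 · -1.3068e-03 = -95.14 MPa.
Wall reaction R = σ·A = -95.14·241.8 = -23000 N = -23 kN.

-23.0 kN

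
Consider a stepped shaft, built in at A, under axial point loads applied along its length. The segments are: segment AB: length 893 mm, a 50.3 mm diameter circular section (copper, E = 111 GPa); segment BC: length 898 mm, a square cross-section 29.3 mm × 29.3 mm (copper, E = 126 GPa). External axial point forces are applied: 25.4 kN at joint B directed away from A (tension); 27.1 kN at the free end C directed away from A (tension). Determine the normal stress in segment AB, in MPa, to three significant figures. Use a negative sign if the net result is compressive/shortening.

Internal axial forces (sectioning from the free end, tension +): N_BC = 27.1 kN, N_AB = 52.5 kN.
A_AB = 1987 mm².
σ_AB = N_AB/A_AB = 52500/1987 = 26.42 MPa.

26.4 MPa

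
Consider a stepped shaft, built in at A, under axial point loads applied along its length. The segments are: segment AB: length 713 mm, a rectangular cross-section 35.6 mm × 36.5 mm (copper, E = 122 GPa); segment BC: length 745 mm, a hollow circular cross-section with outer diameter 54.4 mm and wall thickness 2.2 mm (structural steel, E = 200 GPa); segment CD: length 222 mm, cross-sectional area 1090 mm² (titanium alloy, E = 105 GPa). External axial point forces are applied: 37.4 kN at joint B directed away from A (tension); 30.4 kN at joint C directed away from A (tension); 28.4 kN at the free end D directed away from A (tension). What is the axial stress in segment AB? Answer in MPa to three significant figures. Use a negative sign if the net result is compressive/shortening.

74.0 MPa

Internal axial forces (sectioning from the free end, tension +): N_CD = 28.4 kN, N_BC = 58.8 kN, N_AB = 96.2 kN.
A_AB = 1299 mm².
σ_AB = N_AB/A_AB = 96200/1299 = 74.03 MPa.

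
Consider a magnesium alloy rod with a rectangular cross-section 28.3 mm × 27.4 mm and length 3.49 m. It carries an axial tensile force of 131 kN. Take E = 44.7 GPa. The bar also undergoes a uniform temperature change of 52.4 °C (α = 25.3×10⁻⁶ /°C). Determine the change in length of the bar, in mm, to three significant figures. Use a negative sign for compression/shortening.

17.8 mm

A = 775.4 mm².
δ_mech = NL/(AE) = 131000·3490/(775.4·44700) = 13.19 mm.
δ_thermal = αLΔT = 25.3e-6·3490·52.4 = 4.627 mm.
δ = δ_mech + δ_thermal = 17.82 mm.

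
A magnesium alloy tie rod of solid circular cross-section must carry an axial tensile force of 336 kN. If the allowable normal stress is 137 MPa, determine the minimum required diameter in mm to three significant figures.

55.9 mm

Required area A ≥ P/σ_allow = 336000/137 = 2453 mm².
For a solid circular section, d ≥ √(4A/π) = 55.88 mm.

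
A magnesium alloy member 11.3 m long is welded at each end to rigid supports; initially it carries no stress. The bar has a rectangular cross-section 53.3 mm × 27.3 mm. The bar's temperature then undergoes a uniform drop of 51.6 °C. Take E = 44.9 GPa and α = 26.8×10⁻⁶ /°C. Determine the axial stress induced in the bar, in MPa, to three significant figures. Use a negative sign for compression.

62.1 MPa

Free thermal expansion αLΔT = 26.8e-6 · 11300 · -51.6 = -15.63 mm.
The walls impose strain ε = −(-15.63)/11300 = 1.3829e-03; σ = Eε = 44900 · 1.3829e-03 = 62.09 MPa.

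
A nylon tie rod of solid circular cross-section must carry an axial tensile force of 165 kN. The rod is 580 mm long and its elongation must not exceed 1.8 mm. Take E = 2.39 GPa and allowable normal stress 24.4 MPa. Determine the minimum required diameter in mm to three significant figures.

Required area A ≥ P/σ_allow = 165000/24.4 = 6762 mm².
For a solid circular section, d ≥ √(4A/π) = 92.79 mm.
Elongation limit: A ≥ PL/(Eδ_allow) = 165000·580/(2390·1.8) = 22250 mm² ⇒ d ≥ 168.3 mm.
The elongation limit governs.

168 mm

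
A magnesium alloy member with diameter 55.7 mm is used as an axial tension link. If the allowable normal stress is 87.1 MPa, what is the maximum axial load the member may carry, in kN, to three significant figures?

A = 2437 mm².
P_max = σ_allow · A = 87.1 · 2437 = 212200 N = 212.2 kN.

212 kN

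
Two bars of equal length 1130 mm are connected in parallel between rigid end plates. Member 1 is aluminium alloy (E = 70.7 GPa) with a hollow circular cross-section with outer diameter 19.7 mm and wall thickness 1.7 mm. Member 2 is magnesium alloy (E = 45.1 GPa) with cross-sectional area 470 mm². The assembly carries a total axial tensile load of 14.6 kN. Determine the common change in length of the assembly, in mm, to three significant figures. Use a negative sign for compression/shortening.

0.589 mm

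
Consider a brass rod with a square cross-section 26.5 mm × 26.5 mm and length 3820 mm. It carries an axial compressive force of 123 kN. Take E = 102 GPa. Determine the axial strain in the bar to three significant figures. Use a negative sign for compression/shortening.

A = 702.2 mm².
σ = N/A = -175.2 MPa; ε = σ/E = -175.2/102000 = -1.717e-03.

-0.00172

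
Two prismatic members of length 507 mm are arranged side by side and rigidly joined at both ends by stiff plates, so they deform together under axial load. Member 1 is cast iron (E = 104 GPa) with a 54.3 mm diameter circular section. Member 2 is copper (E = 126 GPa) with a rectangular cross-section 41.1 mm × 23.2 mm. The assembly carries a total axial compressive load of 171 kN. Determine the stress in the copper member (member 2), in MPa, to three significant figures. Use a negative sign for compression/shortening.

-59.7 MPa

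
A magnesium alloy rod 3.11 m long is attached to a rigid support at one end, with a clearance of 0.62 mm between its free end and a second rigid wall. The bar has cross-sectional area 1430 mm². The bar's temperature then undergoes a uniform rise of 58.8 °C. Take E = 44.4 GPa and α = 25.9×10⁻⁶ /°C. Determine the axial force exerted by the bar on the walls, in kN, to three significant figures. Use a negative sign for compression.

-84.0 kN

Free thermal expansion αLΔT = 25.9e-6 · 3110 · 58.8 = 4.736 mm.
The walls engage after the gap closes; constrained expansion = 4.736 − 0.62 = 4.116 mm.
The walls impose strain ε = −(4.116)/3110 = -1.3236e-03; σ = Eε = 44400 · -1.3236e-03 = -58.77 MPa.
Wall reaction R = σ·A = -58.77·1430 = -84040 N = -84.04 kN.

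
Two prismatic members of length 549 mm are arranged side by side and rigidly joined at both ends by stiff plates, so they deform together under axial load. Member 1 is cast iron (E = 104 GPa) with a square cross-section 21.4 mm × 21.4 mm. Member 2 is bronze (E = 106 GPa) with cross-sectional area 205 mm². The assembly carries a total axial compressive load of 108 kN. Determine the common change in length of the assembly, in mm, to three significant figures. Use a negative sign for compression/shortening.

A_1 = 458 mm².
Equal strain + equilibrium ⇒ each member carries load in proportion to AE: A₁E₁ = 47630000 N, A₂E₂ = 21730000 N, ΣAE = 69360000 N.
δ = PL/ΣAE = -108000·549/69360000 = -0.8549 mm.

-0.855 mm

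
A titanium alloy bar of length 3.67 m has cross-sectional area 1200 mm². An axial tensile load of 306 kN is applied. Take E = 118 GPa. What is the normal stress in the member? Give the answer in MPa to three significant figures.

σ = N/A = 306000/1200 = 255 MPa.

255 MPa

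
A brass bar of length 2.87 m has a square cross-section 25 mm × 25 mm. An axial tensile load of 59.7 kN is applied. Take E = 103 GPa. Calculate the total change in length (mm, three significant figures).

A = 625 mm².
δ_mech = NL/(AE) = 59700·2870/(625·103000) = 2.662 mm.

2.66 mm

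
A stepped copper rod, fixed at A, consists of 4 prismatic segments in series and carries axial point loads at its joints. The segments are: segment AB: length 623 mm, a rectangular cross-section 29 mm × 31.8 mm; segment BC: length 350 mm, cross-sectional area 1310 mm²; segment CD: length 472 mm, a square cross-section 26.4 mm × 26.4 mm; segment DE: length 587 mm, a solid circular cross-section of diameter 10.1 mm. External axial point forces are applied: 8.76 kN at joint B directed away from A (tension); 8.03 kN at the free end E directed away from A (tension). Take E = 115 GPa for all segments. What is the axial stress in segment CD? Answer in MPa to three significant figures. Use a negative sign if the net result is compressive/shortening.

11.5 MPa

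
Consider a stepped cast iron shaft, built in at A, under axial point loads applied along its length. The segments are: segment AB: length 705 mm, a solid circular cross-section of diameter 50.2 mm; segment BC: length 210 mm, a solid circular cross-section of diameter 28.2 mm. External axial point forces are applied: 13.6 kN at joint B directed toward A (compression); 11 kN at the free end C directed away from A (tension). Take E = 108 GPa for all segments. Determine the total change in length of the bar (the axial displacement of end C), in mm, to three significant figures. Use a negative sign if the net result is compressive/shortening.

0.0257 mm

Internal axial forces (sectioning from the free end, tension +): N_BC = 11 kN, N_AB = -2.6 kN.
A_AB = 1979 mm².
A_BC = 624.6 mm².
δ_AB = -2600·705/(1979·108000) = -0.008575 mm
δ_BC = 11000·210/(624.6·108000) = 0.03425 mm
δ = Σδ_i = 0.02567 mm.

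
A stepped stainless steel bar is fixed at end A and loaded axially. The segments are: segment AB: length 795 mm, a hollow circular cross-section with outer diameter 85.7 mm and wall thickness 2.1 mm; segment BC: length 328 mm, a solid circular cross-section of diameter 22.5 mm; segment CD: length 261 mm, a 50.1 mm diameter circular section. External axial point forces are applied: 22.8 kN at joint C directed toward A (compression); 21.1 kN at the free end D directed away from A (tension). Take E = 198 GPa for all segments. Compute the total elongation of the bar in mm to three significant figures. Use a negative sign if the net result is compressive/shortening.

-0.00535 mm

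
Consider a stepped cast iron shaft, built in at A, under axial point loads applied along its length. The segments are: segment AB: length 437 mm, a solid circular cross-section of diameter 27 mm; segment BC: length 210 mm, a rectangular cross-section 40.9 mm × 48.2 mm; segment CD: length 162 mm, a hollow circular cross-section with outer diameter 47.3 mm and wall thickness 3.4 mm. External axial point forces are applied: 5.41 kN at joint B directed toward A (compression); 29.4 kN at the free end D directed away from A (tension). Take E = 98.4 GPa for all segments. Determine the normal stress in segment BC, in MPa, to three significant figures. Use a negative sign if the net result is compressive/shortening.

14.9 MPa

Internal axial forces (sectioning from the free end, tension +): N_CD = 29.4 kN, N_BC = 29.4 kN, N_AB = 23.99 kN.
A_BC = 1971 mm².
σ_BC = N_BC/A_BC = 29400/1971 = 14.91 MPa.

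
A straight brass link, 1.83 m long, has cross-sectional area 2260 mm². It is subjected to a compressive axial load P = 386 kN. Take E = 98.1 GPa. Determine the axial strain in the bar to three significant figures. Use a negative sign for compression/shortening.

-0.00174

σ = N/A = -170.8 MPa; ε = σ/E = -170.8/98100 = -1.741e-03.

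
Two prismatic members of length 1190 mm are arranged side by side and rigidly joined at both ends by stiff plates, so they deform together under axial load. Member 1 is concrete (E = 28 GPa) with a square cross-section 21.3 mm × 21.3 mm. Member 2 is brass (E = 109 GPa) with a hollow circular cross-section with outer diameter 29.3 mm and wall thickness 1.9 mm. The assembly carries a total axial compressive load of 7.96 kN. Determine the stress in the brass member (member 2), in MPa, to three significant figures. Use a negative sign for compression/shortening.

A_1 = 453.7 mm².
A_2 = 163.6 mm².
Equal strain + equilibrium ⇒ each member carries load in proportion to AE: A₁E₁ = 12700000 N, A₂E₂ = 17830000 N, ΣAE = 30530000 N.
σ₂ = P·E₂/ΣAE = -7960·109000/30530000 = -28.42 MPa.

-28.4 MPa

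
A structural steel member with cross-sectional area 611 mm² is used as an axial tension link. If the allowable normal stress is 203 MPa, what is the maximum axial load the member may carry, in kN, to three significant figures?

124 kN

P_max = σ_allow · A = 203 · 611 = 124000 N = 124 kN.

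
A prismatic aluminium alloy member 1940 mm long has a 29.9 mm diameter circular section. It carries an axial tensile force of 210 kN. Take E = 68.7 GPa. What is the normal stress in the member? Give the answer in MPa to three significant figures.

A = 702.2 mm².
σ = N/A = 210000/702.2 = 299.1 MPa.

299 MPa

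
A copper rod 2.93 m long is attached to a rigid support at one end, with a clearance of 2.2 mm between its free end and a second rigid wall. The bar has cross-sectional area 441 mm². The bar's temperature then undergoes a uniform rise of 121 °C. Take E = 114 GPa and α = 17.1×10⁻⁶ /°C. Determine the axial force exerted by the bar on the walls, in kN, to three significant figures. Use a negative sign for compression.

-66.3 kN

Free thermal expansion αLΔT = 17.1e-6 · 2930 · 121 = 6.062 mm.
The walls engage after the gap closes; constrained expansion = 6.062 − 2.2 = 3.862 mm.
The walls impose strain ε = −(3.862)/2930 = -1.3182e-03; σ = Eε = 114000 · -1.3182e-03 = -150.3 MPa.
Wall reaction R = σ·A = -150.3·441 = -66270 N = -66.27 kN.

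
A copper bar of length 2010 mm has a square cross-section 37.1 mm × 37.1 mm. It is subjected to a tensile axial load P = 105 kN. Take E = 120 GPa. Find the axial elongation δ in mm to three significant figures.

A = 1376 mm².
δ_mech = NL/(AE) = 105000·2010/(1376·120000) = 1.278 mm.

1.28 mm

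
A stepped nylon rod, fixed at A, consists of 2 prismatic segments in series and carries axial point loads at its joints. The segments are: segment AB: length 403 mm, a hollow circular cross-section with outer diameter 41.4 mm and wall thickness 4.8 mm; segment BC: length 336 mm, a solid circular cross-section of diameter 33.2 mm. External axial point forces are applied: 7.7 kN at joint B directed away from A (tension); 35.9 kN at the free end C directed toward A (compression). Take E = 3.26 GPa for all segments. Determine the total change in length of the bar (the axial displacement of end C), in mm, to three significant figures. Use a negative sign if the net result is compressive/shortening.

-10.6 mm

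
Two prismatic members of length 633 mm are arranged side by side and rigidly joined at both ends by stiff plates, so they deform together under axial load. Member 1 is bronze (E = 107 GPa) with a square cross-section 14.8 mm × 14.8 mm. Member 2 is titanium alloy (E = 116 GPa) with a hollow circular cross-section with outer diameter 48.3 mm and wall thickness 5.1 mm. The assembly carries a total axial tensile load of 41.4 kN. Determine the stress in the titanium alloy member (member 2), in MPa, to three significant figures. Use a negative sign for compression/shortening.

A_1 = 219 mm².
A_2 = 692.2 mm².
Equal strain + equilibrium ⇒ each member carries load in proportion to AE: A₁E₁ = 23440000 N, A₂E₂ = 80290000 N, ΣAE = 103700000 N.
σ₂ = P·E₂/ΣAE = 41400·116000/103700000 = 46.3 MPa.

46.3 MPa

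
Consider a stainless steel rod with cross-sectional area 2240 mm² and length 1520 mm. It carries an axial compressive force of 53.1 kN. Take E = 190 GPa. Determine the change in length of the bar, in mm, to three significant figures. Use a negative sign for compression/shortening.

δ_mech = NL/(AE) = -53100·1520/(2240·190000) = -0.1896 mm.

-0.190 mm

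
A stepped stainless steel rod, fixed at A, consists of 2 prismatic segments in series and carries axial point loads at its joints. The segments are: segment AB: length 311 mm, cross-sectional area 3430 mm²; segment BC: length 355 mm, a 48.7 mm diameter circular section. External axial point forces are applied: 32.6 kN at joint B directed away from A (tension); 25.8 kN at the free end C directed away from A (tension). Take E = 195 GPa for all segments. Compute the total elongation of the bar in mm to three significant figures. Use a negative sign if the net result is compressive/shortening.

Internal axial forces (sectioning from the free end, tension +): N_BC = 25.8 kN, N_AB = 58.4 kN.
A_BC = 1863 mm².
δ_AB = 58400·311/(3430·195000) = 0.02715 mm
δ_BC = 25800·355/(1863·195000) = 0.02522 mm
δ = Σδ_i = 0.05237 mm.

0.0524 mm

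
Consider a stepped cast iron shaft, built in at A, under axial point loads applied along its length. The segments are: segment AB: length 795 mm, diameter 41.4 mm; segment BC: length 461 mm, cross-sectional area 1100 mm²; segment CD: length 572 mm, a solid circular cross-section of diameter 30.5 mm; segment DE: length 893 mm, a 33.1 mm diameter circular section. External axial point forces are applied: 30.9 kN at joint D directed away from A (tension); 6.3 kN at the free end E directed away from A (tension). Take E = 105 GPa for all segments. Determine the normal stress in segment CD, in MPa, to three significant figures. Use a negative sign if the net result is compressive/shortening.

Internal axial forces (sectioning from the free end, tension +): N_DE = 6.3 kN, N_CD = 37.2 kN, N_BC = 37.2 kN, N_AB = 37.2 kN.
A_CD = 730.6 mm².
σ_CD = N_CD/A_CD = 37200/730.6 = 50.92 MPa.

50.9 MPa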